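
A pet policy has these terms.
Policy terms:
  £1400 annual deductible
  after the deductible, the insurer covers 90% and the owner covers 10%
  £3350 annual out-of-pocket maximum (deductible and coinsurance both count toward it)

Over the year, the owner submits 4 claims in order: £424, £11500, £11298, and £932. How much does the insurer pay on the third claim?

£10400.40

Claim 1 — £424: entire amount goes to the deductible. Cost to owner: £424. OOP to date £424. Plan pays £424 − £424 = £0.
Claim 2 — £11500: £976 to deductible, leaving £10524; 10% of £10524 = £1052.40. Owner pays £2028.40; OOP now £2452.40. Insurer: £11500 − £2028.40 = £9471.60.
Claim 3 — £11298: deductible already satisfied, so owner's share is 10% × £11298 = £1129.80. Adding that to £2452.40 gives £3582.20, past the £3350 cap; owner pays only £3350 − £2452.40 = £897.60. Insurer: £11298 − £897.60 = £10400.40.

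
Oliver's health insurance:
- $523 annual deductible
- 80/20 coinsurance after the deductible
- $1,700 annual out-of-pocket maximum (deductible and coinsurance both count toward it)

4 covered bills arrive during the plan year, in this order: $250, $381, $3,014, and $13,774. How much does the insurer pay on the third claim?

$2,411.20

Claim 1 ($250): entire amount goes to the deductible. Patient pays $250; OOP now $250. Insurer: $250 − $250 = $0.
Claim 2 ($381): deductible takes $273, $108 remains; 20% of $108 = $21.60. Cost to patient: $294.60. OOP to date $544.60. Insurer: $381 − $294.60 = $86.40.
Claim 3 ($3,014): deductible already satisfied, so patient's share is 20% × $3,014 = $602.80. Cost to patient: $602.80. OOP to date $1,147.40. Plan pays $3,014 − $602.80 = $2,411.20.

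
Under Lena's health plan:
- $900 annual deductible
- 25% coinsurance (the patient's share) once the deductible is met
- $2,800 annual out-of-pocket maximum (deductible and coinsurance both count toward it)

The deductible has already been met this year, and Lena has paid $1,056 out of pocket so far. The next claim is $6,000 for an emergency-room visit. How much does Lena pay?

The deductible is already satisfied, so the full bill goes to coinsurance.
Coinsurance: $6,000 × 25% = $1,500.
Total out-of-pocket so far would be $1,056 + $1,500 = $2,556, below the $2,800 cap — no reduction.

$1,500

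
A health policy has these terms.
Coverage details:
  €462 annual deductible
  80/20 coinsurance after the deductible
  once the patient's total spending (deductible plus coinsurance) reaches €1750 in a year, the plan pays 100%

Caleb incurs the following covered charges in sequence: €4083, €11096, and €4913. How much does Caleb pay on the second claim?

Claim 1 (€4083): €462 finishes the deductible; €3621 goes to coinsurance; coinsurance €3621 × 20% = €724.20. Cost to patient: €1186.20. OOP to date €1186.20.
Claim 2 (€11096): deductible already satisfied, so patient's share is 20% × €11096 = €2219.20. OOP would hit €3405.40 > €1750, so the cap limits the patient to €1750 − €1186.20 = €563.80.

€563.80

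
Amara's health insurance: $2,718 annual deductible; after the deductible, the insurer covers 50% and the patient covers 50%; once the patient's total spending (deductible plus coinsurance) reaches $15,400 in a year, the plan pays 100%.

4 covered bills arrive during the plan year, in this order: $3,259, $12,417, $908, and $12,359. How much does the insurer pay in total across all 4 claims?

#1 ($3,259): deductible takes $2,718, $541 remains; 50% of $541 = $270.50. Patient pays $2,988.50; OOP now $2,988.50. Insurer: $3,259 − $2,988.50 = $270.50.
#2 ($12,417): 50% coinsurance on $12,417 = $6,208.50. Cost to patient: $6,208.50. OOP to date $9,197. Plan pays $12,417 − $6,208.50 = $6,208.50.
#3 ($908): deductible met; 50% of $908 = $454. Patient owes $454 (running OOP $9,651). Insurer: $908 − $454 = $454.
#4 ($12,359): deductible met; 50% of $12,359 = $6,179.50. That would push OOP to $15,830.50, over the $15,400 cap, so patient pays $15,400 − $9,651 = $5,749. Plan pays $12,359 − $5,749 = $6,610.
Insurer total = bills − patient's total = $28,943 − $15,400 = $13,543.

$13,543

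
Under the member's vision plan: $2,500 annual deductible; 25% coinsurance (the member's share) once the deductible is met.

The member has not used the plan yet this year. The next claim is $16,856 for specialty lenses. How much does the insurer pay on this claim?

Deductible not yet touched, so the first $2,500 of the bill goes to the deductible.
The remaining $14,356 (= $16,856 − $2,500) moves to coinsurance.
Member's 25% share of $14,356 is $3,589.
So the member owes $2,500 + $3,589 = $6,089.
The plan picks up $16,856 − $6,089 = $10,767.

$10,767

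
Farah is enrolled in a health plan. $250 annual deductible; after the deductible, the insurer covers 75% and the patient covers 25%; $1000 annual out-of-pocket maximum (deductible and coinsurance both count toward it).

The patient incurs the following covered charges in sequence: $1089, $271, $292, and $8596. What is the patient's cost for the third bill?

#1 ($1089): $250 to deductible, leaving $839; 25% of $839 = $209.75. Patient owes $459.75 (running OOP $459.75).
#2 ($271): 25% coinsurance on $271 = $67.75. Cost to patient: $67.75. OOP to date $527.50.
#3 ($292): 25% coinsurance on $292 = $73. Patient pays $73; OOP now $600.50.

$73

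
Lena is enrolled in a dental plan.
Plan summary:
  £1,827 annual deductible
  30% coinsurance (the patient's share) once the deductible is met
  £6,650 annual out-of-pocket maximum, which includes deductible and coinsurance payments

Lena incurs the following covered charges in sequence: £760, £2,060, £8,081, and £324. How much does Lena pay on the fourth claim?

Claim 1 — £760: fully absorbed by the deductible. Patient owes £760 (running OOP £760).
Claim 2 — £2,060: £1,067 finishes the deductible; £993 goes to coinsurance; 30% of £993 = £297.90. Cost to patient: £1,364.90. OOP to date £2,124.90.
Claim 3 — £8,081: deductible met; 30% of £8,081 = £2,424.30. Patient pays £2,424.30; OOP now £4,549.20.
Claim 4 — £324: deductible met; 30% of £324 = £97.20. Patient pays £97.20; OOP now £4,646.40.

£97.20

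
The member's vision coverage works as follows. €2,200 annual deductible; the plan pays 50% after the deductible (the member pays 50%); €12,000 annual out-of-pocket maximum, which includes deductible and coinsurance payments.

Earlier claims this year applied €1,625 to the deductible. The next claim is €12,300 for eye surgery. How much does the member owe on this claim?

€1,625 of the €2,200 deductible is already met, leaving €575.
That leaves €12,300 − €575 = €11,725 for coinsurance.
Coinsurance: €11,725 × 50% = €5,862.50.
That puts the member's cost at €575 + €5,862.50 = €6,437.50 before any cap.
Cumulative spending €1,625 + €6,437.50 = €8,062.50 stays under the €12,000 maximum.

€6,437.50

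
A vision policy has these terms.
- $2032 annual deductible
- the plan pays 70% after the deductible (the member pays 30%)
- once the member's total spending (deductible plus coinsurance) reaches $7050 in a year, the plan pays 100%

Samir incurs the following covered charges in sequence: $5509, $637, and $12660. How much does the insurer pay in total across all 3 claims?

Bill 1, $5509: deductible takes $2032, $3477 remains; 30% of $3477 = $1043.10. Cost to member: $3075.10. OOP to date $3075.10. Plan pays $5509 − $3075.10 = $2433.90.
Bill 2, $637: 30% coinsurance on $637 = $191.10. Cost to member: $191.10. OOP to date $3266.20. Plan pays $637 − $191.10 = $445.90.
Bill 3, $12660: 30% coinsurance on $12660 = $3798. That would push OOP to $7064.20, over the $7050 cap, so member pays $7050 − $3266.20 = $3783.80. Plan pays $12660 − $3783.80 = $8876.20.
Insurer total = bills − member's total = $18806 − $7050 = $11756.

$11756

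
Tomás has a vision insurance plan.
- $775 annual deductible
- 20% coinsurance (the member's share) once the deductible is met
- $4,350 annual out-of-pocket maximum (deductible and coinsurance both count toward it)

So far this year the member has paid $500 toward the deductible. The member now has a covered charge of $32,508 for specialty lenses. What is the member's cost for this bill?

$3,850

Deductible still to meet: $775 − $500 = $275.
The remaining $32,233 (= $32,508 − $275) moves to coinsurance.
Member's 20% share of $32,233 is $6,446.60.
Member responsibility before any cap: $275 + $6,446.60 = $6,721.60.
Adding $6,721.60 to the $500 already spent would give $7,221.60, which exceeds the $4,350 cap; the member pays just $4,350 − $500 = $3,850.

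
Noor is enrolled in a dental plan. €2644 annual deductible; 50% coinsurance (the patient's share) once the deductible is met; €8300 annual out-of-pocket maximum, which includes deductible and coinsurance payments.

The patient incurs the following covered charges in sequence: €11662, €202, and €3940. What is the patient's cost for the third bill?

€1046

Claim 1 — €11662: €2644 to deductible, leaving €9018; patient's 50% is €4509. Patient owes €7153 (running OOP €7153).
Claim 2 — €202: deductible already satisfied, so patient's share is 50% × €202 = €101. Patient pays €101; OOP now €7254.
Claim 3 — €3940: deductible met; 50% of €3940 = €1970. Adding that to €7254 gives €9224, past the €8300 cap; patient pays only €8300 − €7254 = €1046.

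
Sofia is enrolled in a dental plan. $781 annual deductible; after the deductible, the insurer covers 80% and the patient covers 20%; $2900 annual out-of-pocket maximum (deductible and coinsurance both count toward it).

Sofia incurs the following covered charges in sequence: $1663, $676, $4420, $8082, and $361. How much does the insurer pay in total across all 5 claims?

Claim 1 ($1663): deductible takes $781, $882 remains; coinsurance $882 × 20% = $176.40. Cost to patient: $957.40. OOP to date $957.40. Plan pays $1663 − $957.40 = $705.60.
Claim 2 ($676): deductible met; 20% of $676 = $135.20. Patient pays $135.20; OOP now $1092.60. Insurer: $676 − $135.20 = $540.80.
Claim 3 ($4420): deductible already satisfied, so patient's share is 20% × $4420 = $884. Patient owes $884 (running OOP $1976.60). Insurer: $4420 − $884 = $3536.
Claim 4 ($8082): deductible already satisfied, so patient's share is 20% × $8082 = $1616.40. Adding that to $1976.60 gives $3593, past the $2900 cap; patient pays only $2900 − $1976.60 = $923.40. Plan pays $8082 − $923.40 = $7158.60.
Claim 5 ($361): 20% coinsurance on $361 = $72.20. OOP would hit $2972.20 > $2900, so the cap limits the patient to $2900 − $2900 = $0. Plan pays $361 − $0 = $361.
Insurer total = bills − patient's total = $15202 − $2900 = $12302.

$12302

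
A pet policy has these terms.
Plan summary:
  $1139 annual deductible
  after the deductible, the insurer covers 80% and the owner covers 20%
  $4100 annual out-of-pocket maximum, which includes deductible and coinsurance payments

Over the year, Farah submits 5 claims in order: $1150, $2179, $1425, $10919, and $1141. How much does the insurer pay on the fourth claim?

Bill 1, $1150: $1139 finishes the deductible; $11 goes to coinsurance; owner's 20% is $2.20. Owner owes $1141.20 (running OOP $1141.20). Insurer: $1150 − $1141.20 = $8.80.
Bill 2, $2179: deductible already satisfied, so owner's share is 20% × $2179 = $435.80. Cost to owner: $435.80. OOP to date $1577. Plan pays $2179 − $435.80 = $1743.20.
Bill 3, $1425: deductible met; 20% of $1425 = $285. Cost to owner: $285. OOP to date $1862. Insurer: $1425 − $285 = $1140.
Bill 4, $10919: deductible met; 20% of $10919 = $2183.80. Cost to owner: $2183.80. OOP to date $4045.80. Insurer: $10919 − $2183.80 = $8735.20.

$8735.20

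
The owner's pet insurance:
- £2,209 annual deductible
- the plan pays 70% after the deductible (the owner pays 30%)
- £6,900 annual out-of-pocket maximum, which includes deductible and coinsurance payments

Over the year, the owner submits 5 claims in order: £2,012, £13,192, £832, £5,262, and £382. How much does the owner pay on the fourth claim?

£542.90

#1 (£2,012): entire amount goes to the deductible. Owner owes £2,012 (running OOP £2,012).
#2 (£13,192): deductible takes £197, £12,995 remains; owner's 30% is £3,898.50. Cost to owner: £4,095.50. OOP to date £6,107.50.
#3 (£832): deductible met; 30% of £832 = £249.60. Cost to owner: £249.60. OOP to date £6,357.10.
#4 (£5,262): 30% coinsurance on £5,262 = £1,578.60. OOP would hit £7,935.70 > £6,900, so the cap limits the owner to £6,900 − £6,357.10 = £542.90.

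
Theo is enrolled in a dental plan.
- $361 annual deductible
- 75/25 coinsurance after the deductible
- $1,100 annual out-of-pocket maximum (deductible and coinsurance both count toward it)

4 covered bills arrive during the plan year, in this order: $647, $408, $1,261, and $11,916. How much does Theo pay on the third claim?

#1 ($647): $361 to deductible, leaving $286; coinsurance $286 × 25% = $71.50. Patient owes $432.50 (running OOP $432.50).
#2 ($408): deductible met; 25% of $408 = $102. Patient owes $102 (running OOP $534.50).
#3 ($1,261): 25% coinsurance on $1,261 = $315.25. Patient pays $315.25; OOP now $849.75.

$315.25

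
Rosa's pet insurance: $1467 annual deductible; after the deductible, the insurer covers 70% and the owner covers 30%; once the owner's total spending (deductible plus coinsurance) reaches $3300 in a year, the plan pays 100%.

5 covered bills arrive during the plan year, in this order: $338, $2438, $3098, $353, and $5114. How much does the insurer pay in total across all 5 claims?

Claim 1 ($338): entire amount goes to the deductible. Owner pays $338; OOP now $338. Plan pays $338 − $338 = $0.
Claim 2 ($2438): $1129 to deductible, leaving $1309; 30% of $1309 = $392.70. Owner pays $1521.70; OOP now $1859.70. Plan pays $2438 − $1521.70 = $916.30.
Claim 3 ($3098): deductible already satisfied, so owner's share is 30% × $3098 = $929.40. Owner owes $929.40 (running OOP $2789.10). Plan pays $3098 − $929.40 = $2168.60.
Claim 4 ($353): deductible met; 30% of $353 = $105.90. Owner owes $105.90 (running OOP $2895). Insurer: $353 − $105.90 = $247.10.
Claim 5 ($5114): deductible met; 30% of $5114 = $1534.20. OOP would hit $4429.20 > $3300, so the cap limits the owner to $3300 − $2895 = $405. Plan pays $5114 − $405 = $4709.
Insurer total = bills − owner's total = $11341 − $3300 = $8041.

$8041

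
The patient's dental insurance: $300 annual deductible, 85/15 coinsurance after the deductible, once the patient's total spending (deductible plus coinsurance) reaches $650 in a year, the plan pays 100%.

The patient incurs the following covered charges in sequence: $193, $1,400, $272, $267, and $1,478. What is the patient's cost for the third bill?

$40.80

#1 ($193): all of it applies to the deductible. Patient owes $193 (running OOP $193).
#2 ($1,400): $107 finishes the deductible; $1,293 goes to coinsurance; 15% of $1,293 = $193.95. Patient pays $300.95; OOP now $493.95.
#3 ($272): deductible met; 15% of $272 = $40.80. Cost to patient: $40.80. OOP to date $534.75.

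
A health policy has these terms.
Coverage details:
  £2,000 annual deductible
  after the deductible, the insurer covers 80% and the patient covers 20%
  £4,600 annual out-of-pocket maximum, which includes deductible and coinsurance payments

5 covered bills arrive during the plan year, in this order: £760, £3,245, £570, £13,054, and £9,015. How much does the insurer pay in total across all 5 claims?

#1 (£760): entire amount goes to the deductible. Patient owes £760 (running OOP £760). Insurer: £760 − £760 = £0.
#2 (£3,245): £1,240 finishes the deductible; £2,005 goes to coinsurance; patient's 20% is £401. Patient pays £1,641; OOP now £2,401. Plan pays £3,245 − £1,641 = £1,604.
#3 (£570): deductible already satisfied, so patient's share is 20% × £570 = £114. Cost to patient: £114. OOP to date £2,515. Insurer: £570 − £114 = £456.
#4 (£13,054): deductible already satisfied, so patient's share is 20% × £13,054 = £2,610.80. OOP would hit £5,125.80 > £4,600, so the cap limits the patient to £4,600 − £2,515 = £2,085. Insurer: £13,054 − £2,085 = £10,969.
#5 (£9,015): 20% coinsurance on £9,015 = £1,803. That would push OOP to £6,403, over the £4,600 cap, so patient pays £4,600 − £4,600 = £0. Plan pays £9,015 − £0 = £9,015.
Insurer total = bills − patient's total = £26,644 − £4,600 = £22,044.

£22,044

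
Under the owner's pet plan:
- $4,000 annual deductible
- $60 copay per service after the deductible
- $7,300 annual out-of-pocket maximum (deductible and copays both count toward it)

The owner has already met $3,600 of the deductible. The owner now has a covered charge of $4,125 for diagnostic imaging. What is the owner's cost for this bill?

$460

$3,600 of the $4,000 deductible is already met, leaving $400.
That leaves $4,125 − $400 = $3,725 for the copay.
Copay on this service: $60.
That puts the owner's cost at $400 + $60 = $460 before any cap.
Total out-of-pocket so far would be $3,600 + $460 = $4,060, below the $7,300 cap — no reduction.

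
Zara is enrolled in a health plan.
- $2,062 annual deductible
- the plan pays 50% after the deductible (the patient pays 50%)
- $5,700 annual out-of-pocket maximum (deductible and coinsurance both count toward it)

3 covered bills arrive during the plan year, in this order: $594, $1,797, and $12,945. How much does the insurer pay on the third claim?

Claim 1 ($594): all of it applies to the deductible. Patient pays $594; OOP now $594. Insurer: $594 − $594 = $0.
Claim 2 ($1,797): deductible takes $1,468, $329 remains; coinsurance $329 × 50% = $164.50. Patient owes $1,632.50 (running OOP $2,226.50). Insurer: $1,797 − $1,632.50 = $164.50.
Claim 3 ($12,945): deductible met; 50% of $12,945 = $6,472.50. Adding that to $2,226.50 gives $8,699, past the $5,700 cap; patient pays only $5,700 − $2,226.50 = $3,473.50. Plan pays $12,945 − $3,473.50 = $9,471.50.

$9,471.50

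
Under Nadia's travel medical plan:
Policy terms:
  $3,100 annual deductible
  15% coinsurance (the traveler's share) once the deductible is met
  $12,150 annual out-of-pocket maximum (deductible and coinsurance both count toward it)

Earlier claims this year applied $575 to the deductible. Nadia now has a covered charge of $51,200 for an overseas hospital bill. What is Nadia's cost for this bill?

$9,826.25

Deductible still to meet: $3,100 − $575 = $2,525.
That leaves $51,200 − $2,525 = $48,675 for coinsurance.
Coinsurance: $48,675 × 15% = $7,301.25.
So the traveler owes $2,525 + $7,301.25 = $9,826.25 before any cap.
Year-to-date out-of-pocket becomes $575 + $9,826.25 = $10,401.25, still under the $12,150 maximum, so no cap applies.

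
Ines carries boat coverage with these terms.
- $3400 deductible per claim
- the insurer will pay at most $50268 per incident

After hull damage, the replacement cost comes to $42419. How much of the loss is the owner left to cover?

After the deductible, $42419 − $3400 = $39019 remains.
$39019 ≤ $50268, so the limit doesn't bind; insurer pays $39019.
Out of pocket: $42419 − $39019 = $3400.

$3400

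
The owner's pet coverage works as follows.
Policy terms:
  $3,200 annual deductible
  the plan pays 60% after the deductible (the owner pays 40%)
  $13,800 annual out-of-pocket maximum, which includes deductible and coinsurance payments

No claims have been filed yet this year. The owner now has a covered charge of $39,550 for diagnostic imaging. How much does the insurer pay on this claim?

Deductible not yet touched, so the first $3,200 of the bill goes to the deductible.
After the $3,200 deductible portion, $39,550 − $3,200 = $36,350 is subject to coinsurance.
40% of $36,350 = $14,540 falls to the owner.
Owner responsibility before any cap: $3,200 + $14,540 = $17,740.
That would bring total out-of-pocket to $17,740, past the $13,800 cap. The owner is capped at $13,800 − $0 = $13,800 on this claim.
Insurer pays the balance: $39,550 − $13,800 = $25,750.

$25,750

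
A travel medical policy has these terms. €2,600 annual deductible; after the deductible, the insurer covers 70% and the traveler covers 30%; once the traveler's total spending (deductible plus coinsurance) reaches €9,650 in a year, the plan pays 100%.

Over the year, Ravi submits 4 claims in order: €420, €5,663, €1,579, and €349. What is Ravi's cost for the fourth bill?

€104.70

#1 (€420): all of it applies to the deductible. Cost to traveler: €420. OOP to date €420.
#2 (€5,663): €2,180 finishes the deductible; €3,483 goes to coinsurance; 30% of €3,483 = €1,044.90. Traveler owes €3,224.90 (running OOP €3,644.90).
#3 (€1,579): deductible met; 30% of €1,579 = €473.70. Traveler owes €473.70 (running OOP €4,118.60).
#4 (€349): 30% coinsurance on €349 = €104.70. Traveler pays €104.70; OOP now €4,223.30.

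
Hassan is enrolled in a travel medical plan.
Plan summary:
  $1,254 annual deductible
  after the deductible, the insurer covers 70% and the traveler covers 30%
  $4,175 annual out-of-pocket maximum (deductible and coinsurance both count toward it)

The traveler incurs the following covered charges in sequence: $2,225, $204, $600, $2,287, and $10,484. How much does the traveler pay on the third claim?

$180

Bill 1, $2,225: $1,254 finishes the deductible; $971 goes to coinsurance; traveler's 30% is $291.30. Traveler pays $1,545.30; OOP now $1,545.30.
Bill 2, $204: deductible met; 30% of $204 = $61.20. Cost to traveler: $61.20. OOP to date $1,606.50.
Bill 3, $600: 30% coinsurance on $600 = $180. Traveler owes $180 (running OOP $1,786.50).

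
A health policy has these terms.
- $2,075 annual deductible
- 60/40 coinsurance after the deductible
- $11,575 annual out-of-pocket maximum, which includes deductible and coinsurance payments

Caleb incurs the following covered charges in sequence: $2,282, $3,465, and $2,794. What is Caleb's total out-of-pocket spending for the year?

Claim 1 — $2,282: deductible takes $2,075, $207 remains; coinsurance $207 × 40% = $82.80. Patient pays $2,157.80; OOP now $2,157.80.
Claim 2 — $3,465: deductible already satisfied, so patient's share is 40% × $3,465 = $1,386. Patient owes $1,386 (running OOP $3,543.80).
Claim 3 — $2,794: deductible met; 40% of $2,794 = $1,117.60. Patient pays $1,117.60; OOP now $4,661.40.
Summing the patient's payments: $2,157.80 + $1,386 + $1,117.60 = $4,661.40.

$4,661.40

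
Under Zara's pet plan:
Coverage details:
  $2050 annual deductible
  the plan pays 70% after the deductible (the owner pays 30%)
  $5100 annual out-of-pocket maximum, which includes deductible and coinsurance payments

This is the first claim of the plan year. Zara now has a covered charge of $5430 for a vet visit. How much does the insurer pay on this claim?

$2366

Deductible not yet touched, so the first $2050 of the bill goes to the deductible.
After the $2050 deductible portion, $5430 − $2050 = $3380 is subject to coinsurance.
Coinsurance: $3380 × 30% = $1014.
Owner responsibility before any cap: $2050 + $1014 = $3064.
Total out-of-pocket so far would be $0 + $3064 = $3064, below the $5100 cap — no reduction.
The insurer covers the remainder: $5430 − $3064 = $2366.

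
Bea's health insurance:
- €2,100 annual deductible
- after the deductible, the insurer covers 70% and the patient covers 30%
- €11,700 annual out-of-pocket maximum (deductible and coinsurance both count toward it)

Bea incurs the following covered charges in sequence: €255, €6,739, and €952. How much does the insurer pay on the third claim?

Bill 1, €255: all of it applies to the deductible. Cost to patient: €255. OOP to date €255. Insurer: €255 − €255 = €0.
Bill 2, €6,739: €1,845 to deductible, leaving €4,894; patient's 30% is €1,468.20. Cost to patient: €3,313.20. OOP to date €3,568.20. Plan pays €6,739 − €3,313.20 = €3,425.80.
Bill 3, €952: deductible already satisfied, so patient's share is 30% × €952 = €285.60. Patient owes €285.60 (running OOP €3,853.80). Plan pays €952 − €285.60 = €666.40.

€666.40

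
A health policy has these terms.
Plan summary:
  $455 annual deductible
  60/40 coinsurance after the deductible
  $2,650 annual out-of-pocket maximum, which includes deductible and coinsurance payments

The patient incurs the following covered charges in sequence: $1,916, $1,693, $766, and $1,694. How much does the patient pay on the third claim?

$306.40

#1 ($1,916): $455 finishes the deductible; $1,461 goes to coinsurance; coinsurance $1,461 × 40% = $584.40. Cost to patient: $1,039.40. OOP to date $1,039.40.
#2 ($1,693): deductible already satisfied, so patient's share is 40% × $1,693 = $677.20. Cost to patient: $677.20. OOP to date $1,716.60.
#3 ($766): 40% coinsurance on $766 = $306.40. Patient pays $306.40; OOP now $2,023.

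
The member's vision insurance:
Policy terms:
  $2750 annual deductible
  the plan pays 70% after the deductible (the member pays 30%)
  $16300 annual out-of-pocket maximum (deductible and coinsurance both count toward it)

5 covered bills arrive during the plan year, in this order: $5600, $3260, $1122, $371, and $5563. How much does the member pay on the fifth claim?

$1668.90

#1 ($5600): $2750 finishes the deductible; $2850 goes to coinsurance; coinsurance $2850 × 30% = $855. Member owes $3605 (running OOP $3605).
#2 ($3260): 30% coinsurance on $3260 = $978. Member pays $978; OOP now $4583.
#3 ($1122): deductible met; 30% of $1122 = $336.60. Cost to member: $336.60. OOP to date $4919.60.
#4 ($371): deductible already satisfied, so member's share is 30% × $371 = $111.30. Member owes $111.30 (running OOP $5030.90).
#5 ($5563): deductible met; 30% of $5563 = $1668.90. Cost to member: $1668.90. OOP to date $6699.80.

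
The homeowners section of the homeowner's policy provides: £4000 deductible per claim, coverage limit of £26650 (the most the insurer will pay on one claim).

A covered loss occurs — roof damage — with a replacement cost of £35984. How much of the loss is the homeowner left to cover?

Subtract the deductible: £35984 − £4000 = £31984.
The £26650 per-incident cap binds; insurer pays £26650.
Homeowner's share is the uncovered remainder: £35984 − £26650 = £9334.

£9334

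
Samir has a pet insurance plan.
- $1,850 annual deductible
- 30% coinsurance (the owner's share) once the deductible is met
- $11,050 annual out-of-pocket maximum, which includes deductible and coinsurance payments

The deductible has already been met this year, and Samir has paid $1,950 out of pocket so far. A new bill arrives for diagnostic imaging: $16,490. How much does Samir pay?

$4,947

With the deductible met, the entire $16,490 is subject to coinsurance.
30% of $16,490 = $4,947 falls to the owner.
Year-to-date out-of-pocket becomes $1,950 + $4,947 = $6,897, still under the $11,050 maximum, so no cap applies.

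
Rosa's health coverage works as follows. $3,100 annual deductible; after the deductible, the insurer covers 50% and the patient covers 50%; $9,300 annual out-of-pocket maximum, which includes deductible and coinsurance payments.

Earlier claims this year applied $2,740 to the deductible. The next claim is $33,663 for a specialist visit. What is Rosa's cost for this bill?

$6,560

Remaining deductible: $3,100 − $2,740 = $360.
That leaves $33,663 − $360 = $33,303 for coinsurance.
Coinsurance: $33,303 × 50% = $16,651.50.
That puts the patient's cost at $360 + $16,651.50 = $17,011.50 before any cap.
That would bring total out-of-pocket to $19,751.50, past the $9,300 cap. The patient is capped at $9,300 − $2,740 = $6,560 on this claim.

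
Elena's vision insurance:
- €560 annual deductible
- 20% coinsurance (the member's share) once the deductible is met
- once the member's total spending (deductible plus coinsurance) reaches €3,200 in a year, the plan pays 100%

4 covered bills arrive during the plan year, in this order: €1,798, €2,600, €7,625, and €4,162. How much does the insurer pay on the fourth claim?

Claim 1 (€1,798): €560 finishes the deductible; €1,238 goes to coinsurance; member's 20% is €247.60. Cost to member: €807.60. OOP to date €807.60. Plan pays €1,798 − €807.60 = €990.40.
Claim 2 (€2,600): 20% coinsurance on €2,600 = €520. Member owes €520 (running OOP €1,327.60). Plan pays €2,600 − €520 = €2,080.
Claim 3 (€7,625): deductible already satisfied, so member's share is 20% × €7,625 = €1,525. Member pays €1,525; OOP now €2,852.60. Plan pays €7,625 − €1,525 = €6,100.
Claim 4 (€4,162): deductible already satisfied, so member's share is 20% × €4,162 = €832.40. Adding that to €2,852.60 gives €3,685, past the €3,200 cap; member pays only €3,200 − €2,852.60 = €347.40. Insurer: €4,162 − €347.40 = €3,814.60.

€3,814.60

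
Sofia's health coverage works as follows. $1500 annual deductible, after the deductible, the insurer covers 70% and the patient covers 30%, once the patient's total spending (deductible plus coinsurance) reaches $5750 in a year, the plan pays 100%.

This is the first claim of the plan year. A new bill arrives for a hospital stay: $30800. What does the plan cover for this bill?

Nothing has been paid toward the $1500 deductible, so the first $1500 of this charge is applied there.
That leaves $30800 − $1500 = $29300 for coinsurance.
Coinsurance: $29300 × 30% = $8790.
Patient responsibility before any cap: $1500 + $8790 = $10290.
That would bring total out-of-pocket to $10290, past the $5750 cap. The patient is capped at $5750 − $0 = $5750 on this claim.
The plan picks up $30800 − $5750 = $25050.

$25050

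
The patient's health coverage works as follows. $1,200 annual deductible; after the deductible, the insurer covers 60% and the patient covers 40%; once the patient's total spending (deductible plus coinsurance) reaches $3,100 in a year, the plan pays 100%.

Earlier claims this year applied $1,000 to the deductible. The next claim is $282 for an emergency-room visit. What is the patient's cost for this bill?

Deductible still to meet: $1,200 − $1,000 = $200.
After the $200 deductible portion, $282 − $200 = $82 is subject to coinsurance.
Patient's 40% share of $82 is $32.80.
So the patient owes $200 + $32.80 = $232.80 before any cap.
Cumulative spending $1,000 + $232.80 = $1,232.80 stays under the $3,100 maximum.

$232.80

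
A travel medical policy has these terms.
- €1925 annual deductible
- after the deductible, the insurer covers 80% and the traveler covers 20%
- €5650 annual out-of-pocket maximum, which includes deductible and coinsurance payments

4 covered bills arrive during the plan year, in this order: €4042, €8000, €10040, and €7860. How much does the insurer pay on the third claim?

Bill 1, €4042: €1925 finishes the deductible; €2117 goes to coinsurance; 20% of €2117 = €423.40. Traveler owes €2348.40 (running OOP €2348.40). Insurer: €4042 − €2348.40 = €1693.60.
Bill 2, €8000: deductible met; 20% of €8000 = €1600. Traveler owes €1600 (running OOP €3948.40). Plan pays €8000 − €1600 = €6400.
Bill 3, €10040: deductible already satisfied, so traveler's share is 20% × €10040 = €2008. Adding that to €3948.40 gives €5956.40, past the €5650 cap; traveler pays only €5650 − €3948.40 = €1701.60. Insurer: €10040 − €1701.60 = €8338.40.

€8338.40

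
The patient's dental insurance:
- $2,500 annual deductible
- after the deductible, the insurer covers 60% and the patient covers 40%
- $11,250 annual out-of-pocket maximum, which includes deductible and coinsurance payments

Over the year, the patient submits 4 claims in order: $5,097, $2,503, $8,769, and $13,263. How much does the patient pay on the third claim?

#1 ($5,097): deductible takes $2,500, $2,597 remains; coinsurance $2,597 × 40% = $1,038.80. Patient pays $3,538.80; OOP now $3,538.80.
#2 ($2,503): 40% coinsurance on $2,503 = $1,001.20. Patient pays $1,001.20; OOP now $4,540.
#3 ($8,769): deductible met; 40% of $8,769 = $3,507.60. Cost to patient: $3,507.60. OOP to date $8,047.60.

$3,507.60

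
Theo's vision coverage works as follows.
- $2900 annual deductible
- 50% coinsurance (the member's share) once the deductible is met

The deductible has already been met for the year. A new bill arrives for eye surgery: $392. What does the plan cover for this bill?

The deductible is already satisfied, so the full bill goes to coinsurance.
50% of $392 = $196 falls to the member.
The plan picks up $392 − $196 = $196.

$196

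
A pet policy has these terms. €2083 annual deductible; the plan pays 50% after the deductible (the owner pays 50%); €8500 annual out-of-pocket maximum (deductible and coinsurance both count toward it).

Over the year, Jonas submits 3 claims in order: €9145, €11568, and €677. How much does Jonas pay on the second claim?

€2886

Claim 1 — €9145: €2083 to deductible, leaving €7062; coinsurance €7062 × 50% = €3531. Owner pays €5614; OOP now €5614.
Claim 2 — €11568: deductible met; 50% of €11568 = €5784. OOP would hit €11398 > €8500, so the cap limits the owner to €8500 − €5614 = €2886.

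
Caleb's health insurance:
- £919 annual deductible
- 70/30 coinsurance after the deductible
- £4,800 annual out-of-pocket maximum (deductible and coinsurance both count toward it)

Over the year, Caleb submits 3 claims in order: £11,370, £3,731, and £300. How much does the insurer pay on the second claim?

Claim 1 — £11,370: £919 to deductible, leaving £10,451; coinsurance £10,451 × 30% = £3,135.30. Cost to patient: £4,054.30. OOP to date £4,054.30. Insurer: £11,370 − £4,054.30 = £7,315.70.
Claim 2 — £3,731: 30% coinsurance on £3,731 = £1,119.30. That would push OOP to £5,173.60, over the £4,800 cap, so patient pays £4,800 − £4,054.30 = £745.70. Insurer: £3,731 − £745.70 = £2,985.30.

£2,985.30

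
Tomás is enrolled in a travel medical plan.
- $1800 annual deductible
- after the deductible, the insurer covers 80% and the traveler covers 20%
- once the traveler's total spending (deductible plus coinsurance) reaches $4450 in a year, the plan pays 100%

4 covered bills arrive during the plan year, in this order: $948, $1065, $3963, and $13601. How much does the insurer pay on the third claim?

Claim 1 ($948): fully absorbed by the deductible. Cost to traveler: $948. OOP to date $948. Plan pays $948 − $948 = $0.
Claim 2 ($1065): deductible takes $852, $213 remains; coinsurance $213 × 20% = $42.60. Traveler owes $894.60 (running OOP $1842.60). Insurer: $1065 − $894.60 = $170.40.
Claim 3 ($3963): 20% coinsurance on $3963 = $792.60. Traveler pays $792.60; OOP now $2635.20. Plan pays $3963 − $792.60 = $3170.40.

$3170.40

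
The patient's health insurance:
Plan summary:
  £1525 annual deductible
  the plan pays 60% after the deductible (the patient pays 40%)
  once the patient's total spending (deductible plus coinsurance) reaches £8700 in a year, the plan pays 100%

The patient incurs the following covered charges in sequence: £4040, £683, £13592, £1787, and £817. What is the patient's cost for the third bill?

Bill 1, £4040: £1525 to deductible, leaving £2515; coinsurance £2515 × 40% = £1006. Patient pays £2531; OOP now £2531.
Bill 2, £683: 40% coinsurance on £683 = £273.20. Cost to patient: £273.20. OOP to date £2804.20.
Bill 3, £13592: deductible met; 40% of £13592 = £5436.80. Patient owes £5436.80 (running OOP £8241).

£5436.80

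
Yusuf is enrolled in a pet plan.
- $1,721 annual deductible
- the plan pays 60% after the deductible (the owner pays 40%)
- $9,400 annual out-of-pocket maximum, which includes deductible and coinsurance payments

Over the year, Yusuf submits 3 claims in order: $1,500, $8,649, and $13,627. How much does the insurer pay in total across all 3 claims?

Bill 1, $1,500: fully absorbed by the deductible. Owner pays $1,500; OOP now $1,500. Plan pays $1,500 − $1,500 = $0.
Bill 2, $8,649: $221 finishes the deductible; $8,428 goes to coinsurance; 40% of $8,428 = $3,371.20. Owner owes $3,592.20 (running OOP $5,092.20). Plan pays $8,649 − $3,592.20 = $5,056.80.
Bill 3, $13,627: deductible already satisfied, so owner's share is 40% × $13,627 = $5,450.80. OOP would hit $10,543 > $9,400, so the cap limits the owner to $9,400 − $5,092.20 = $4,307.80. Insurer: $13,627 − $4,307.80 = $9,319.20.
Insurer total = bills − owner's total = $23,776 − $9,400 = $14,376.

$14,376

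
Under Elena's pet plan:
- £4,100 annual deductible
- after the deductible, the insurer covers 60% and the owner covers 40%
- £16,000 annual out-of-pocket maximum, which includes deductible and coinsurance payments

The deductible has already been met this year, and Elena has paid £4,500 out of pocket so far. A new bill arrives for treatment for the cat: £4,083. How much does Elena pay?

£1,633.20

The deductible is already satisfied, so the full bill goes to coinsurance.
Coinsurance: £4,083 × 40% = £1,633.20.
Year-to-date out-of-pocket becomes £4,500 + £1,633.20 = £6,133.20, still under the £16,000 maximum, so no cap applies.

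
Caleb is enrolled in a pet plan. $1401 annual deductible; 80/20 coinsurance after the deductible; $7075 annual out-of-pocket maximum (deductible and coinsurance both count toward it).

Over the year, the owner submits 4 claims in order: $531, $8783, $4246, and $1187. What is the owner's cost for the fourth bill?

$237.40

Claim 1 — $531: all of it applies to the deductible. Cost to owner: $531. OOP to date $531.
Claim 2 — $8783: $870 to deductible, leaving $7913; coinsurance $7913 × 20% = $1582.60. Owner owes $2452.60 (running OOP $2983.60).
Claim 3 — $4246: deductible met; 20% of $4246 = $849.20. Owner owes $849.20 (running OOP $3832.80).
Claim 4 — $1187: deductible already satisfied, so owner's share is 20% × $1187 = $237.40. Owner owes $237.40 (running OOP $4070.20).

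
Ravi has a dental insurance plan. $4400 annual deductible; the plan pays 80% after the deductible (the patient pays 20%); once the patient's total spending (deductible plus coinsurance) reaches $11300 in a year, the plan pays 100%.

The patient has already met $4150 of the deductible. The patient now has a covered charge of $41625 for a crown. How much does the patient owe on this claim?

$7150

$4150 of the $4400 deductible is already met, leaving $250.
That leaves $41625 − $250 = $41375 for coinsurance.
20% of $41375 = $8275 falls to the patient.
So the patient owes $250 + $8275 = $8525 before any cap.
Year-to-date out-of-pocket would reach $4150 + $8525 = $12675, above the $11300 maximum, so the patient pays only $11300 − $4150 = $7150.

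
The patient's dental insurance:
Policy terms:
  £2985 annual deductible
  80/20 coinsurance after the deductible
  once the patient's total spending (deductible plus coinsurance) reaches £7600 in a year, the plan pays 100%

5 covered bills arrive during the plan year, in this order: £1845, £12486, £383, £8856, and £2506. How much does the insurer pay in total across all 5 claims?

Claim 1 (£1845): fully absorbed by the deductible. Patient pays £1845; OOP now £1845. Insurer: £1845 − £1845 = £0.
Claim 2 (£12486): £1140 to deductible, leaving £11346; 20% of £11346 = £2269.20. Patient owes £3409.20 (running OOP £5254.20). Insurer: £12486 − £3409.20 = £9076.80.
Claim 3 (£383): deductible already satisfied, so patient's share is 20% × £383 = £76.60. Cost to patient: £76.60. OOP to date £5330.80. Plan pays £383 − £76.60 = £306.40.
Claim 4 (£8856): 20% coinsurance on £8856 = £1771.20. Patient owes £1771.20 (running OOP £7102). Insurer: £8856 − £1771.20 = £7084.80.
Claim 5 (£2506): deductible already satisfied, so patient's share is 20% × £2506 = £501.20. That would push OOP to £7603.20, over the £7600 cap, so patient pays £7600 − £7102 = £498. Insurer: £2506 − £498 = £2008.
Insurer total = bills − patient's total = £26076 − £7600 = £18476.

£18476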